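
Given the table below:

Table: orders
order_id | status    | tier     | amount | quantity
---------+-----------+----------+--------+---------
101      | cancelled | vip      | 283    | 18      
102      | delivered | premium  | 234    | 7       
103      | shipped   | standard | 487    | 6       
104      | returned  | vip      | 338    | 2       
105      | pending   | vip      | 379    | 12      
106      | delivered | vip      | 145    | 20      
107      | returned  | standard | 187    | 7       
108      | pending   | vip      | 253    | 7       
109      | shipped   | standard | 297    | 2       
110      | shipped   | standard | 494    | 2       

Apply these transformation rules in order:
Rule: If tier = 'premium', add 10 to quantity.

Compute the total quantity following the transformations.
93

Step 1: Count records where tier = 'premium': 1
Step 2: Total bonus added: 1 × 10 = 10
Step 3: Original sum of quantity: 83
Step 4: Final sum = 83 + 10 = 93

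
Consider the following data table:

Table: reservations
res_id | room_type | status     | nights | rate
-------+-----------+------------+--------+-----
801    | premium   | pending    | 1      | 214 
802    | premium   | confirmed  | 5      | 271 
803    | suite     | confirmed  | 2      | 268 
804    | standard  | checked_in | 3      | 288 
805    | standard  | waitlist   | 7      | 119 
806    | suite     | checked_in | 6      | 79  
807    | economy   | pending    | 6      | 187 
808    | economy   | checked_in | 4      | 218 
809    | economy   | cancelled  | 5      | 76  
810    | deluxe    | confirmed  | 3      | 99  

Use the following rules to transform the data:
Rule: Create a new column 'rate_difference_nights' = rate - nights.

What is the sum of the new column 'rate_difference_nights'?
1777

Step 1: For each record, compute rate - nights
Example calculations:
  214 - 1 = 213
  271 - 5 = 266
  268 - 2 = 266
  ...
Step 2: Sum all derived values
Step 3: Total = 1777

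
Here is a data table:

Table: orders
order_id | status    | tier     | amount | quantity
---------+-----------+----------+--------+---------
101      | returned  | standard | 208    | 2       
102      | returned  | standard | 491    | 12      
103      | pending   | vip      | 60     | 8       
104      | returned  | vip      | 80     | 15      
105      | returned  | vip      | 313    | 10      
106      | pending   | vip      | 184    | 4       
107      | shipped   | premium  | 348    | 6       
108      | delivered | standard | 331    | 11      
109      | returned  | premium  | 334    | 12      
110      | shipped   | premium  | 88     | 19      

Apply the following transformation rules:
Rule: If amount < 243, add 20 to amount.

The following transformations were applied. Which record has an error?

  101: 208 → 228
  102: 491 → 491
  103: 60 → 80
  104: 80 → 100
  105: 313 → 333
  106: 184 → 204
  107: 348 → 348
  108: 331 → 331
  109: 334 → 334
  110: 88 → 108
Record 105 has an error. The correct transformed value should be 313, not 333.

Step 1: Check each record against the rule
Step 2: Record 105 has amount = 313
Step 3: Since 313 >= 243, the bonus should not have been applied
Step 4: Correct value = 313, but claimed value = 333
Conclusion: Record 105 has the error.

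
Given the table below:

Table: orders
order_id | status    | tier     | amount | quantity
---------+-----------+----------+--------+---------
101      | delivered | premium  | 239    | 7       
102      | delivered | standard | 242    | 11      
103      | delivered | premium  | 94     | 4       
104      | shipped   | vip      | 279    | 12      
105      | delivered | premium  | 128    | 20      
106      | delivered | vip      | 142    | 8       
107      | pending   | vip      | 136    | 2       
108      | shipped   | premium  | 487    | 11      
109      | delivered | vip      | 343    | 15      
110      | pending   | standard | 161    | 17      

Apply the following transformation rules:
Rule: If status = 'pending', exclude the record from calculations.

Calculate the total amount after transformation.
1954

Step 1: Identify records where status = 'pending'
Step 2: The excluded records sum to 297
Step 3: Original total amount = 2251
Step 4: Remaining total = 2251 - 297 = 1954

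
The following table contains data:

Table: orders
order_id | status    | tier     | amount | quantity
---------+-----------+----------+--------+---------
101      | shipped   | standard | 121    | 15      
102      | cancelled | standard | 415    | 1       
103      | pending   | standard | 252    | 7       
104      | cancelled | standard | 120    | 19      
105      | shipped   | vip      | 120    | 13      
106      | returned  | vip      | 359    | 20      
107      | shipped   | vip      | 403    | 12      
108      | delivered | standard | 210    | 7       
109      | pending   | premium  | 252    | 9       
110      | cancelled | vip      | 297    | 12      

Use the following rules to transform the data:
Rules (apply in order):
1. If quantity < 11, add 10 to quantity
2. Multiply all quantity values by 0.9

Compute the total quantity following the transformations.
139.5

Step 1: Apply Rule 1 - Add 10 to records with quantity < 11
  - 4 records affected: 24 + (4 × 10) = 64
  - Unaffected records: 91
  - Sum after Rule 1: 155
Step 2: Apply Rule 2 - Multiply all by 0.9
  - 155 × 0.9 = 139.5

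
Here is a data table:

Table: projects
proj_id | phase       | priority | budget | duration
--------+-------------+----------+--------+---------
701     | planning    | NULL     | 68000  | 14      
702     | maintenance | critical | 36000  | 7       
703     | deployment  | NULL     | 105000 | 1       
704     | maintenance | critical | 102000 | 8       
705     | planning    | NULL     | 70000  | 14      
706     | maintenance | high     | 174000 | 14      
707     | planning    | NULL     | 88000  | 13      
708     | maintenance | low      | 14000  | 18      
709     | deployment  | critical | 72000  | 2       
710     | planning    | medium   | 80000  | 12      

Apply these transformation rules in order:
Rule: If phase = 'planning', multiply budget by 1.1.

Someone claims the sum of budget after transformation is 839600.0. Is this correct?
Yes, the result is correct.

Step 1: Calculate the correct sum after transformation
Step 2: Apply multiplier 1.1 to records where phase = 'planning'
Step 3: Correct result = 839600.0
Step 4: Claimed result = 839600.0
Step 5: 839600.0 = 839600.0 ✓
Conclusion: The claimed result is correct.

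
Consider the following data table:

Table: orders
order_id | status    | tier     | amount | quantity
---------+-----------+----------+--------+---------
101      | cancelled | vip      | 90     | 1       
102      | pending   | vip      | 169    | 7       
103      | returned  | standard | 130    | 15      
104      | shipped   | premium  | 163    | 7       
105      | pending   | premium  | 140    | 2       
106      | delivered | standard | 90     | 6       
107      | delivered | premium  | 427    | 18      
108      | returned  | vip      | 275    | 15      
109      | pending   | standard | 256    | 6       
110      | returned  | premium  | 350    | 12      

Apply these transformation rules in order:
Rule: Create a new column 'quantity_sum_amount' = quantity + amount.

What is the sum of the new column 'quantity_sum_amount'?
2179

Step 1: For each record, compute quantity + amount
Example calculations:
  1 + 90 = 91
  7 + 169 = 176
  15 + 130 = 145
  ...
Step 2: Sum all derived values
Step 3: Total = 2179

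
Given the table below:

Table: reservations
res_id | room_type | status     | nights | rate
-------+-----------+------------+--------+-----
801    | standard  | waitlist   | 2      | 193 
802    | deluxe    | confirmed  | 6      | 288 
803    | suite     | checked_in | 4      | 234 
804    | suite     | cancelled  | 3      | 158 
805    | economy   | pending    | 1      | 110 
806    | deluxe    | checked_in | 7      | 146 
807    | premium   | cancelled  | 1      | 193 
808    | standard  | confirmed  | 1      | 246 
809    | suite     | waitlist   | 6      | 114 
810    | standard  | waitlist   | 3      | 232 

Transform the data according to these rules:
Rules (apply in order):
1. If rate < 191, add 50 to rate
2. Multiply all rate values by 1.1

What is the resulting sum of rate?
2325.4

Step 1: Apply Rule 1 - Add 50 to records with rate < 191
  - 4 records affected: 528 + (4 × 50) = 728
  - Unaffected records: 1386
  - Sum after Rule 1: 2114
Step 2: Apply Rule 2 - Multiply all by 1.1
  - 2114 × 1.1 = 2325.4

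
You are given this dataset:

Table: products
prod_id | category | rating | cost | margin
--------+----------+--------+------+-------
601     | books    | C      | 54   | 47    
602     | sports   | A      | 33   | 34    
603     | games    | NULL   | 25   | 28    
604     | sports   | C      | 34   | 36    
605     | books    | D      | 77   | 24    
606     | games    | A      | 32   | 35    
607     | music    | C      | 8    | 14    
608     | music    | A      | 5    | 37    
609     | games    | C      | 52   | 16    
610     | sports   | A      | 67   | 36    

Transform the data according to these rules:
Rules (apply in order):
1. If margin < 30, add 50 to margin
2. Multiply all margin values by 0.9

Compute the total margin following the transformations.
456.3

Step 1: Apply Rule 1 - Add 50 to records with margin < 30
  - 4 records affected: 82 + (4 × 50) = 282
  - Unaffected records: 225
  - Sum after Rule 1: 507
Step 2: Apply Rule 2 - Multiply all by 0.9
  - 507 × 0.9 = 456.3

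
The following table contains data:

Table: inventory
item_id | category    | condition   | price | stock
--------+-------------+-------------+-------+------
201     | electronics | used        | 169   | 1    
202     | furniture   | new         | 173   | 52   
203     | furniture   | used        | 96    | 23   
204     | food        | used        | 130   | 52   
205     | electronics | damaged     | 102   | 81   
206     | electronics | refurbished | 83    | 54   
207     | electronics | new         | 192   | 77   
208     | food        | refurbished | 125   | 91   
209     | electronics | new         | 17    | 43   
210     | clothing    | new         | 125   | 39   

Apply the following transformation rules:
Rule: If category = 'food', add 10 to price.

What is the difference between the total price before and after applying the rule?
20

Step 1: Original sum of price = 1212
Step 2: 2 records have category = 'food'
Step 3: Each affected record changes by 10
Step 4: Total change = 2 × 10 = 20
Step 5: New sum = 1212 + 20 = 1232
Step 6: Difference = |1232 - 1212| = 20
        (Sum increased by 20)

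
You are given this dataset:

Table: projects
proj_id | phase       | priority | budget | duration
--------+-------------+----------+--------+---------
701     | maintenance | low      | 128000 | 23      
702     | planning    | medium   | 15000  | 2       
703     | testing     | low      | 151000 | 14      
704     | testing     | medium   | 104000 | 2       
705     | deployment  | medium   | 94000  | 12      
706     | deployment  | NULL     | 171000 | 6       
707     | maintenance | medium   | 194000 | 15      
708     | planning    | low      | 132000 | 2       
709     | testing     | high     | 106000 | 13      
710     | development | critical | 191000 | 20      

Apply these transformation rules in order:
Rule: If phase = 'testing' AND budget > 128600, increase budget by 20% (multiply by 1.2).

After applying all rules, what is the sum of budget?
1316200.0

Step 1: Find records where phase = 'testing' AND budget > 128600
Step 2: 1 records match, summing to 151000
Step 3: After multiplier: 151000 × 1.2 = 181200.0
Step 4: Unaffected records sum: 1135000
Step 5: Final sum = 181200.0 + 1135000 = 1316200.0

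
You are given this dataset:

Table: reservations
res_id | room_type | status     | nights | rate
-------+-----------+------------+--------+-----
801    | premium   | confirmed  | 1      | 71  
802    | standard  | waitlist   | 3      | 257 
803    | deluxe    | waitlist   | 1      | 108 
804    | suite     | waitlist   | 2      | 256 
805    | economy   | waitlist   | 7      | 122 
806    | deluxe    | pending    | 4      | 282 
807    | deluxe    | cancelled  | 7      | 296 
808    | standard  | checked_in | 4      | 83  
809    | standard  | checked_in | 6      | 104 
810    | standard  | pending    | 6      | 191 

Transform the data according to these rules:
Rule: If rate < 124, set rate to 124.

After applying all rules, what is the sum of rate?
1902

Step 1: 5 records have rate < 124
Step 2: These records originally summed to 488
Step 3: After setting to minimum: 5 × 124 = 620
Step 4: Unaffected records sum: 1282
Step 5: Final sum = 620 + 1282 = 1902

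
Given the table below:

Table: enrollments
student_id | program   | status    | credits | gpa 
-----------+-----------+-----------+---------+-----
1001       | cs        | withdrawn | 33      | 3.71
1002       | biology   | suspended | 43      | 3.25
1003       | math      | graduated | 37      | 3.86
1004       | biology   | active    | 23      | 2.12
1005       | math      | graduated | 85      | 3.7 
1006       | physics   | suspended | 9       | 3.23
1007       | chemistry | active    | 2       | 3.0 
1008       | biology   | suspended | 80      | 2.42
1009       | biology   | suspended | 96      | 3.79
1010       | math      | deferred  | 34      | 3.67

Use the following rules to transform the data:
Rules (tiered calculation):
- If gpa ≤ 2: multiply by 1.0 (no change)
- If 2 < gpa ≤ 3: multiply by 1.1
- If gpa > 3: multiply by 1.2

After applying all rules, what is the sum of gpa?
38.55

Step 1: Tier 1 (gpa ≤ 2): 0 records, sum = 0 × 1.0 = 0.0
Step 2: Tier 2 (2 < gpa ≤ 3): 3 records, sum = 7.54 × 1.1 = 8.29
Step 3: Tier 3 (gpa > 3): 7 records, sum = 25.21 × 1.2 = 30.25
Step 4: Final sum = 0.0 + 8.29 + 30.25 = 38.55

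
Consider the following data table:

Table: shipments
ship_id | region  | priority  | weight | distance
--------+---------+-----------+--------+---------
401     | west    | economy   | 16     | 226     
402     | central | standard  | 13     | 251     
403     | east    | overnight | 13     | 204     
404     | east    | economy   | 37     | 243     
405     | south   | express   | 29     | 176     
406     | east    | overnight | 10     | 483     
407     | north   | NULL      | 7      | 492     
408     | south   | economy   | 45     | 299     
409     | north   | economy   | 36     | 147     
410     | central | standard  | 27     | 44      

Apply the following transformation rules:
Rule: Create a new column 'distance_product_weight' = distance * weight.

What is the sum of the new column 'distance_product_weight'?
51835

Step 1: For each record, compute distance * weight
Example calculations:
  226 * 16 = 3616
  251 * 13 = 3263
  204 * 13 = 2652
  ...
Step 2: Sum all derived values
Step 3: Total = 51835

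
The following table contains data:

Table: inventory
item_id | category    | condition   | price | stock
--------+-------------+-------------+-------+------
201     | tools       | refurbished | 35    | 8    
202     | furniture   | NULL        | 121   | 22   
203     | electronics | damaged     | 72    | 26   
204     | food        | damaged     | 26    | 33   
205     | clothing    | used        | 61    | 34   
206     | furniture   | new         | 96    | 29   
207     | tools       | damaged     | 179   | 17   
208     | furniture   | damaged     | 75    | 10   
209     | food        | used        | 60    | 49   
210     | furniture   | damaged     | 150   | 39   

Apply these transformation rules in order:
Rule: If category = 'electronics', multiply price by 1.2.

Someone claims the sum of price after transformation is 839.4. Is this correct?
No, the correct result is 889.4.

Step 1: Calculate the correct sum after transformation
Step 2: Apply multiplier 1.2 to records where category = 'electronics'
Step 3: Correct result = 889.4
Step 4: Claimed result = 839.4
Step 5: 889.4 ≠ 839.4
Conclusion: The claimed result is incorrect. The correct answer is 889.4.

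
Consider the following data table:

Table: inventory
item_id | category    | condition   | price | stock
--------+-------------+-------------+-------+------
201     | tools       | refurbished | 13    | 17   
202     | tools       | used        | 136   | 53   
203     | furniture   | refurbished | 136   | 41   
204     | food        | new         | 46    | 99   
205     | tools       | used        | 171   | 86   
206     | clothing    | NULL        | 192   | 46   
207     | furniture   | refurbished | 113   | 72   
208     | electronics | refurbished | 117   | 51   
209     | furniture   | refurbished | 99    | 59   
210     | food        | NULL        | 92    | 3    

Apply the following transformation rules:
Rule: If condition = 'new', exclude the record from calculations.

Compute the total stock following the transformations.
428

Step 1: Identify records where condition = 'new'
Step 2: The excluded records sum to 99
Step 3: Original total stock = 527
Step 4: Remaining total = 527 - 99 = 428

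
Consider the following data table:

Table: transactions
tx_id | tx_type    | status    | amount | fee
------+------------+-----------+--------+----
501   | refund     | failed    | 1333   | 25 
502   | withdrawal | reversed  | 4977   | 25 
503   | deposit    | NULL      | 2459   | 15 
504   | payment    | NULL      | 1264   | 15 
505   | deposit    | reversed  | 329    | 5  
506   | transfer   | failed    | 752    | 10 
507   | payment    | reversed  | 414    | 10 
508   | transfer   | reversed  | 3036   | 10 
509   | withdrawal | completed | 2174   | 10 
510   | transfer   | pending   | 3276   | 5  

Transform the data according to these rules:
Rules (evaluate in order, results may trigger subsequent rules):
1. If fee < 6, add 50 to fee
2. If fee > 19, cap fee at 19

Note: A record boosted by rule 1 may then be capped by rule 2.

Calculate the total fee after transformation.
146

Step 1: Apply rule 1 to records with fee < 6
  - 2 records get bonus of 50
  - Of these, 2 records then exceed 19 and get capped
Step 2: Apply rule 2 to records with fee > 19
  - 2 records (original) are capped
Step 3: Calculate final sum = 146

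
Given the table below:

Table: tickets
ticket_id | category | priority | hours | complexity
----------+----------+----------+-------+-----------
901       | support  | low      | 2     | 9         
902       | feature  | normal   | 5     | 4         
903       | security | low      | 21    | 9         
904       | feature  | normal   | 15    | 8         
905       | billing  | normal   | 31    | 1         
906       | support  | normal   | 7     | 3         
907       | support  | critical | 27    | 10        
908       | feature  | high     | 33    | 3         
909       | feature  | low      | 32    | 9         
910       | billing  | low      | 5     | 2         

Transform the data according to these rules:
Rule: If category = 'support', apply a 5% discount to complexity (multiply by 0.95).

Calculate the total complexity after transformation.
56.9

Step 1: Records with category = 'support' have total complexity = 22
Step 2: Apply multiplier: 22 × 0.95 = 20.9
Step 3: Other records total: 36
Step 4: Final sum = 20.9 + 36 = 56.9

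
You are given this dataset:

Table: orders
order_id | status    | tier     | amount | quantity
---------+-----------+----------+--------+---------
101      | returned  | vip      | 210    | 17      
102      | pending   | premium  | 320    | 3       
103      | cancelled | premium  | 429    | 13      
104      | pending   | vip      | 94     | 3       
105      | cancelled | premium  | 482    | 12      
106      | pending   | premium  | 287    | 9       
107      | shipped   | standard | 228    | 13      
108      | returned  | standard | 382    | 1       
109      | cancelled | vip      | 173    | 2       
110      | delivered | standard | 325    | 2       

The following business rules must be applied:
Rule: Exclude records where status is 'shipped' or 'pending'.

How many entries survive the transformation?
6

Step 1: Count records to exclude
  - 1 (shipped) + 3 (pending) = 4 records
Step 2: Total records: 10
Step 3: Remaining = 10 - 4 = 6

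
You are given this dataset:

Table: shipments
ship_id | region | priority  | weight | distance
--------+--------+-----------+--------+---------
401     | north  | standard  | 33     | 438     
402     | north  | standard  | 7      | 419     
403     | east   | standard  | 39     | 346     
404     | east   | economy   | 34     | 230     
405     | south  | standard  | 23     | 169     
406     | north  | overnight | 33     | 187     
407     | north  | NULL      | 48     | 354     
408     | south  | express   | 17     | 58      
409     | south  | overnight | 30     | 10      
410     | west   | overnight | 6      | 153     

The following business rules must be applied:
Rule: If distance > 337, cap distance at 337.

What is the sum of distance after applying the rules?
2155

Step 1: 4 records have distance > 337
Step 2: These records originally summed to 1557
Step 3: After capping: 4 × 337 = 1348
Step 4: Unaffected records sum: 807
Step 5: Final sum = 1348 + 807 = 2155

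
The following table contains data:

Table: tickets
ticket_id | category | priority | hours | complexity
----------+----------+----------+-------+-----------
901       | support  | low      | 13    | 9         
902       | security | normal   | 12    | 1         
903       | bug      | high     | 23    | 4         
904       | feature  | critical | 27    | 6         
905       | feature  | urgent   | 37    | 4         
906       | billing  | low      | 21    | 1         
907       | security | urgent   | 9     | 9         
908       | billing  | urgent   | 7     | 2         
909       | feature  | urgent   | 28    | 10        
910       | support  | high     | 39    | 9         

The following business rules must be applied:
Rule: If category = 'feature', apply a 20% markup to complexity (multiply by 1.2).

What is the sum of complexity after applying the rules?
59.0

Step 1: Records with category = 'feature' have total complexity = 20
Step 2: Apply multiplier: 20 × 1.2 = 24.0
Step 3: Other records total: 35
Step 4: Final sum = 24.0 + 35 = 59.0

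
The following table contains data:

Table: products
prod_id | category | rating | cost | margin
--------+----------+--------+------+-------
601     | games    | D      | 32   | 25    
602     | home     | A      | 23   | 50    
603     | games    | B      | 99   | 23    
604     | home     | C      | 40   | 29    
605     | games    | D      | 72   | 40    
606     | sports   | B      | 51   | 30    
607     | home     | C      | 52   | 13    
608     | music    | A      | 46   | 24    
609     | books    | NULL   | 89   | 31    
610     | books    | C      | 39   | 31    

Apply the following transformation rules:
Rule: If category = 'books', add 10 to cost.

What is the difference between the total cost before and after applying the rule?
20

Step 1: Original sum of cost = 543
Step 2: 2 records have category = 'books'
Step 3: Each affected record changes by 10
Step 4: Total change = 2 × 10 = 20
Step 5: New sum = 543 + 20 = 563
Step 6: Difference = |563 - 543| = 20
        (Sum increased by 20)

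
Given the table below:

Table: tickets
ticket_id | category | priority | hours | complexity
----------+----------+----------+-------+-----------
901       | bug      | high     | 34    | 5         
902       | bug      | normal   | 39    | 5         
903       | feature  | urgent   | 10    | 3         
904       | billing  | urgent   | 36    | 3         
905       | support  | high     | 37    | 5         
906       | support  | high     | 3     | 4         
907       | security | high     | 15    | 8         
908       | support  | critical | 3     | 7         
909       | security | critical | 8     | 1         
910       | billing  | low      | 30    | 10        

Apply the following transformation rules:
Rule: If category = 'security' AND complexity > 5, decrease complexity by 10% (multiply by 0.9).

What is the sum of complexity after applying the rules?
50.2

Step 1: Find records where category = 'security' AND complexity > 5
Step 2: 1 records match, summing to 8
Step 3: After multiplier: 8 × 0.9 = 7.2
Step 4: Unaffected records sum: 43
Step 5: Final sum = 7.2 + 43 = 50.2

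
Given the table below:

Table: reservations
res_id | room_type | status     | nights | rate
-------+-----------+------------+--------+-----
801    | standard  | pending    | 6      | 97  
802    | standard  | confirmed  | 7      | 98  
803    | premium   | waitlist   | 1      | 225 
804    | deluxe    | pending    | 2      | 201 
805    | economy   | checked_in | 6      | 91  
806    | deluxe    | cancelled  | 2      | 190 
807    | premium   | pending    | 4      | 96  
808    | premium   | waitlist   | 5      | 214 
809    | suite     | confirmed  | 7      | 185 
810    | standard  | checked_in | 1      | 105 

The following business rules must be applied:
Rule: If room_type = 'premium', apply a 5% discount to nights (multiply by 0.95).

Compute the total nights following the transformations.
40.5

Step 1: Records with room_type = 'premium' have total nights = 10
Step 2: Apply multiplier: 10 × 0.95 = 9.5
Step 3: Other records total: 31
Step 4: Final sum = 9.5 + 31 = 40.5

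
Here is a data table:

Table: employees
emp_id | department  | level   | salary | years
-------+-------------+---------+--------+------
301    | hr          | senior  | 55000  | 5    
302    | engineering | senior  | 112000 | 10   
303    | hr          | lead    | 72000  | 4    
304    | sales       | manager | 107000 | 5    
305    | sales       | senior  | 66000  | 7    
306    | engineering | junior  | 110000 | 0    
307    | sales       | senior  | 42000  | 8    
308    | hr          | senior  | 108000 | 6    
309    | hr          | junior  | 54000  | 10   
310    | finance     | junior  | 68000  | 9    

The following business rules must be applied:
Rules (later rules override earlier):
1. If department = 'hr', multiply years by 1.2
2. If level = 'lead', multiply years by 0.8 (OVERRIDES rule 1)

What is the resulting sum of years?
67.4

Step 1: Rule 2 takes priority for records with level = 'lead'
  - 1 records: 4 × 0.8 = 3.2
Step 2: Rule 1 applies to remaining records with department = 'hr'
  - 3 records: 21 × 1.2 = 25.2
Step 3: Other records unchanged: 39
Step 4: Final sum = 3.2 + 25.2 + 39 = 67.4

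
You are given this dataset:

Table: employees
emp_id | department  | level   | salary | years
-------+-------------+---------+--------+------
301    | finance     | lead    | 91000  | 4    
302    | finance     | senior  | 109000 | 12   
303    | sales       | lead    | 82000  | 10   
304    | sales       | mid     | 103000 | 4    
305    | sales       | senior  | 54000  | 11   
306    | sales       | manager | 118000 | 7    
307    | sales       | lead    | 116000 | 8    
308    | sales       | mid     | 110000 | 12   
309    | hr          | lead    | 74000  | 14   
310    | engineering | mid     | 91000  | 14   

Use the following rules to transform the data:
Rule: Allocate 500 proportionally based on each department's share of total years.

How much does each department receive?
engineering: 72.92, finance: 83.33, hr: 72.92, sales: 270.83

Step 1: Calculate total years = 96
Step 2: Calculate each department's proportion:
  engineering: 14/96 = 14.58% → 72.92
  finance: 16/96 = 16.67% → 83.33
  hr: 14/96 = 14.58% → 72.92
  sales: 52/96 = 54.17% → 270.83
Step 3: Verify: sum of allocations ≈ 500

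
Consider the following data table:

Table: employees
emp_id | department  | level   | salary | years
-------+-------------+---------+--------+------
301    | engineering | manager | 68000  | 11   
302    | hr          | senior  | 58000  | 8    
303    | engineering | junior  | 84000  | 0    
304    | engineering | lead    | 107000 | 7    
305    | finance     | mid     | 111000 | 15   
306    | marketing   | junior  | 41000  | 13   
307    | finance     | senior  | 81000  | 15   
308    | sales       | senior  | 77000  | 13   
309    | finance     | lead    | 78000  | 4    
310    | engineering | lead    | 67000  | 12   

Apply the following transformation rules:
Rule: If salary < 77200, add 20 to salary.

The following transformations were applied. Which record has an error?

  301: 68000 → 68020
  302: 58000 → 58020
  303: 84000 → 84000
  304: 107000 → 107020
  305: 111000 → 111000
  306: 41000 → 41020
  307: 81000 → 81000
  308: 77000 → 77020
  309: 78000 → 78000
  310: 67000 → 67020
Record 304 has an error. The correct transformed value should be 107000, not 107020.

Step 1: Check each record against the rule
Step 2: Record 304 has salary = 107000
Step 3: Since 107000 >= 77200, the bonus should not have been applied
Step 4: Correct value = 107000, but claimed value = 107020
Conclusion: Record 304 has the error.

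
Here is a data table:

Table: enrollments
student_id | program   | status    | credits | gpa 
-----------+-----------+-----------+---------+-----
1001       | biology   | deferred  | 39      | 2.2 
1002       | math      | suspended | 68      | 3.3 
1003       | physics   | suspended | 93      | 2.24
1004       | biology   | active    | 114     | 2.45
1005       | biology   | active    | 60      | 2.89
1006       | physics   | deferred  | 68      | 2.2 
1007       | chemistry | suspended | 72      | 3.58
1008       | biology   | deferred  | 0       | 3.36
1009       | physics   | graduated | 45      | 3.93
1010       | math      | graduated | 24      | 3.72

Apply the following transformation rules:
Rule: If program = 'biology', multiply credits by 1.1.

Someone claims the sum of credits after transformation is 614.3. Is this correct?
No, the correct result is 604.3.

Step 1: Calculate the correct sum after transformation
Step 2: Apply multiplier 1.1 to records where program = 'biology'
Step 3: Correct result = 604.3
Step 4: Claimed result = 614.3
Step 5: 604.3 ≠ 614.3
Conclusion: The claimed result is incorrect. The correct answer is 604.3.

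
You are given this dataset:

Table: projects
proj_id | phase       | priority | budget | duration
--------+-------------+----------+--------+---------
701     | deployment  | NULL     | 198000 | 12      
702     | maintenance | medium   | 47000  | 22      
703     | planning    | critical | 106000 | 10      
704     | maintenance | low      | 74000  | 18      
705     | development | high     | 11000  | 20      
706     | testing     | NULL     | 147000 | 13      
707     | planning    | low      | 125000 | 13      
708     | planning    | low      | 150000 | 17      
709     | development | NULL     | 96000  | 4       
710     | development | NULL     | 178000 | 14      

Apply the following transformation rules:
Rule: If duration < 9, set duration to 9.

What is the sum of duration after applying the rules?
148

Step 1: 1 records have duration < 9
Step 2: These records originally summed to 4
Step 3: After setting to minimum: 1 × 9 = 9
Step 4: Unaffected records sum: 139
Step 5: Final sum = 9 + 139 = 148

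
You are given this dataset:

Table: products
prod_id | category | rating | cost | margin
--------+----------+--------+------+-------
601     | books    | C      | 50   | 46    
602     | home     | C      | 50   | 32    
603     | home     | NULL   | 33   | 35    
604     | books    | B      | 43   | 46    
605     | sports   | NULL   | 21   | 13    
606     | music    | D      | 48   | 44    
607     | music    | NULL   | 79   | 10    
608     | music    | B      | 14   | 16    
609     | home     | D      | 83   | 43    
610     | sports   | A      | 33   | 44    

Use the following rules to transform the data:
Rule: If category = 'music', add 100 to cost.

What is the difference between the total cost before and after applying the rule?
300

Step 1: Original sum of cost = 454
Step 2: 3 records have category = 'music'
Step 3: Each affected record changes by 100
Step 4: Total change = 3 × 100 = 300
Step 5: New sum = 454 + 300 = 754
Step 6: Difference = |754 - 454| = 300
        (Sum increased by 300)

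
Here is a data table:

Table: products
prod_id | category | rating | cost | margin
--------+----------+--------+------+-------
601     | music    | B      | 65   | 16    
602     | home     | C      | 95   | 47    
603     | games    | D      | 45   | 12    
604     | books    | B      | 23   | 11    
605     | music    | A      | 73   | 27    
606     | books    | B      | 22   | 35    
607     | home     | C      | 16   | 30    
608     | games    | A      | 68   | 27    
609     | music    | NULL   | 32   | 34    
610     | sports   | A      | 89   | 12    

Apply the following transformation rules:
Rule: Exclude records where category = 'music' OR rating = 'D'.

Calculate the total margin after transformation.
162

Step 1: Find records where category = 'music' OR rating = 'D'
Step 2: 4 records match, summing to 89
Step 3: Original sum: 251
Step 4: Remaining sum = 251 - 89 = 162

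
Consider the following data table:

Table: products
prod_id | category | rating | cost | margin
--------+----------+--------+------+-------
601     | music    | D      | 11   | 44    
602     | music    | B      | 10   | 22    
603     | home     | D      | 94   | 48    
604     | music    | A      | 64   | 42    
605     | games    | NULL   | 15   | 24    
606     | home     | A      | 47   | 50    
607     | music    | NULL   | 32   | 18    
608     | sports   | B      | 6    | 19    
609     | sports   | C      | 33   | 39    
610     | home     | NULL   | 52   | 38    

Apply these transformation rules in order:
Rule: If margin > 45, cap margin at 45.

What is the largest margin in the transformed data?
45

Step 1: Original maximum margin = 50
Step 2: Apply cap at 45
Step 3: 2 records had margin > 45 and were capped
Step 4: Maximum after transformation = 45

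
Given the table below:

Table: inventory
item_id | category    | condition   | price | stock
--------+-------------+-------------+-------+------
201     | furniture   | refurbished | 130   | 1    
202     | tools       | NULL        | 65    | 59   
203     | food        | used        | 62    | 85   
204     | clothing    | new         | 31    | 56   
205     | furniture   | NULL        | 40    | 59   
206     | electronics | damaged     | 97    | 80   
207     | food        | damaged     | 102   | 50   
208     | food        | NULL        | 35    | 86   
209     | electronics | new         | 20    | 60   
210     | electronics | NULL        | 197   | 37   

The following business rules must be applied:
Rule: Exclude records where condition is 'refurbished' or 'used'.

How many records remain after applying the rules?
8

Step 1: Count records to exclude
  - 1 (refurbished) + 1 (used) = 2 records
Step 2: Total records: 10
Step 3: Remaining = 10 - 2 = 8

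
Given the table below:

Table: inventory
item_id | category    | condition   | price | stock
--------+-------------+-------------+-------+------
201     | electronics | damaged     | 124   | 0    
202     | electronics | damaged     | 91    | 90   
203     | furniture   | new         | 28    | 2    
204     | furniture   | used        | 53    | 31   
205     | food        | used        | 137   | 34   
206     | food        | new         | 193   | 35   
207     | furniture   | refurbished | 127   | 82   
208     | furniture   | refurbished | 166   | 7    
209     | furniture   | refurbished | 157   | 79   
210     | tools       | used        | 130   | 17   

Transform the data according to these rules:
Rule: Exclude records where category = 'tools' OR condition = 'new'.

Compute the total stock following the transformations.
323

Step 1: Find records where category = 'tools' OR condition = 'new'
Step 2: 3 records match, summing to 54
Step 3: Original sum: 377
Step 4: Remaining sum = 377 - 54 = 323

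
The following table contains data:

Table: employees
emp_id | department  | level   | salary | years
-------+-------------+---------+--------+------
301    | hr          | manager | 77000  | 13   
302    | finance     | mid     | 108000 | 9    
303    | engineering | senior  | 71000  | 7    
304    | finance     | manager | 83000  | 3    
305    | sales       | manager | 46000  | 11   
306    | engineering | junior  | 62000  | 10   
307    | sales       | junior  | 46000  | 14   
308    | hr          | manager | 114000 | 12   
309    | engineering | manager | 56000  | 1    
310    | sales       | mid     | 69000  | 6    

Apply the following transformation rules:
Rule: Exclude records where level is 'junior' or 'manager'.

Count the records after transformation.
3

Step 1: Count records to exclude
  - 2 (junior) + 5 (manager) = 7 records
Step 2: Total records: 10
Step 3: Remaining = 10 - 7 = 3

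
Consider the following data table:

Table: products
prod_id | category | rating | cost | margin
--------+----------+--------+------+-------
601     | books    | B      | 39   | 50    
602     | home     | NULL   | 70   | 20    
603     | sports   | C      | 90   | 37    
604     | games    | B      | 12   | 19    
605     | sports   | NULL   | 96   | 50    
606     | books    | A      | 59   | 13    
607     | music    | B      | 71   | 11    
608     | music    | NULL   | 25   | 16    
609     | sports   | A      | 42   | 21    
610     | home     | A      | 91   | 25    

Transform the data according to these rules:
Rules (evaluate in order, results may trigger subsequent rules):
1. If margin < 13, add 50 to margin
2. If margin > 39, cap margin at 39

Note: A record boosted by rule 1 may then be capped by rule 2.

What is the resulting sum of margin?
268

Step 1: Apply rule 1 to records with margin < 13
  - 1 records get bonus of 50
  - Of these, 1 records then exceed 39 and get capped
Step 2: Apply rule 2 to records with margin > 39
  - 2 records (original) are capped
Step 3: Calculate final sum = 268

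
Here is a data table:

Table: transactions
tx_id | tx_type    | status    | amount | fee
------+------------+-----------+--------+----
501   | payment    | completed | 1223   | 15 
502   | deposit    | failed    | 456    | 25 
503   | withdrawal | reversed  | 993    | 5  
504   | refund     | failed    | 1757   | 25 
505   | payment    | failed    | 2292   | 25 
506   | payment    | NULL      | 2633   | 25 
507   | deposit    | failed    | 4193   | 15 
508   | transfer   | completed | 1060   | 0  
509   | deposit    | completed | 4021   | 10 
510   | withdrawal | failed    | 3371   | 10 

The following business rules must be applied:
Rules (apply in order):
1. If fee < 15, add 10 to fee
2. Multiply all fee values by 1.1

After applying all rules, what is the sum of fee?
214.5

Step 1: Apply Rule 1 - Add 10 to records with fee < 15
  - 4 records affected: 25 + (4 × 10) = 65
  - Unaffected records: 130
  - Sum after Rule 1: 195
Step 2: Apply Rule 2 - Multiply all by 1.1
  - 195 × 1.1 = 214.5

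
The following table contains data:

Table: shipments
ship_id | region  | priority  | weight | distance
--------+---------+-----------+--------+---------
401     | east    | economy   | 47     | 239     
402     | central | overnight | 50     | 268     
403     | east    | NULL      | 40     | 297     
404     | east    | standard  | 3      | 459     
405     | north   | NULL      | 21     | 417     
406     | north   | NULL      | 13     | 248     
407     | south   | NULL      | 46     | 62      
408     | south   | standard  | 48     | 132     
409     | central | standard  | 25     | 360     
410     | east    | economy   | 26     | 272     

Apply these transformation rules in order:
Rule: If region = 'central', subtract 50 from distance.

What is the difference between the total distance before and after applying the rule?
100

Step 1: Original sum of distance = 2754
Step 2: 2 records have region = 'central'
Step 3: Each affected record changes by -50
Step 4: Total change = 2 × -50 = -100
Step 5: New sum = 2754 + -100 = 2654
Step 6: Difference = |2654 - 2754| = 100
        (Sum decreased by 100)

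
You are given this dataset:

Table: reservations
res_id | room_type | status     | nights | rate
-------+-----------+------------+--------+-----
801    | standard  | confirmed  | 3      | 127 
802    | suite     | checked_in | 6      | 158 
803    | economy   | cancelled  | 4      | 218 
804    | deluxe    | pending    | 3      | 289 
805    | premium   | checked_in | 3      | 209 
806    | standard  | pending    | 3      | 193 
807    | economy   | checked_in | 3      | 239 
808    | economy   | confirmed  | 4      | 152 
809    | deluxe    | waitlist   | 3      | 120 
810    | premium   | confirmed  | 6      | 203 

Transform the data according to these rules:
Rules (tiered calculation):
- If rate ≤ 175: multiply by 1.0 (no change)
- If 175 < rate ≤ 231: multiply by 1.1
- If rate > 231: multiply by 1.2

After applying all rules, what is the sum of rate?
2095.9

Step 1: Tier 1 (rate ≤ 175): 4 records, sum = 557 × 1.0 = 557.0
Step 2: Tier 2 (175 < rate ≤ 231): 4 records, sum = 823 × 1.1 = 905.3
Step 3: Tier 3 (rate > 231): 2 records, sum = 528 × 1.2 = 633.6
Step 4: Final sum = 557.0 + 905.3 + 633.6 = 2095.9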